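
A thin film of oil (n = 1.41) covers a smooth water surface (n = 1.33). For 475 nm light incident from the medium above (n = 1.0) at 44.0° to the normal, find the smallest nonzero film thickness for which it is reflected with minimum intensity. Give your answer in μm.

At the upper boundary (n = 1.0 to n = 1.41) the reflected ray undergoes a half-wave phase shift.
Bottom surface (1.41 → 1.33): reflection off a lower-index medium gives no phase shift.
Exactly one π shift → a net half-wave offset.
With one net inversion, destructive interference in reflection requires 2 n t cos θ_r = m λ.
Snell's law: 1.0 sin 44.0° = 1.41 sin θ_r → sin θ_r = 0.493, cos θ_r = 0.870.
Minimum nonzero at m = 1: t = λ / (2 n cos θ_r) = 475 / (2 × 1.41 × 0.870) = 194 nm.

0.194 μm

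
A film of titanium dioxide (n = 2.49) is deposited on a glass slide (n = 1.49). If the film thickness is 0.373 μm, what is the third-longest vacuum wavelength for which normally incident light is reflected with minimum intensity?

Top surface (1.0 → 2.49): reflection off a higher-index medium gives a half-wave phase shift.
Bottom surface (2.49 → 1.49): reflection off a lower-index medium gives no phase shift.
The two reflections differ by half a wavelength.
With one net inversion, destructive interference in reflection requires 2 n t = m λ.
λ = 2 n t / m. The third-longest wavelength is m = 3: λ = 2 × 2.49 × 373 / 3.00 = 619 nm.

619 nm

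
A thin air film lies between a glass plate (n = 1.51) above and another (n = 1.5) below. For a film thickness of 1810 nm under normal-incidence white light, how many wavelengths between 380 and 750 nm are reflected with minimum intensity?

5

Ray reflecting at the top interface goes from n = 1.51 toward n = 1.0: no phase shift.
At the lower boundary (n = 1.0 to n = 1.5) the reflected ray undergoes a half-wave phase shift.
Net: one phase inversion between the two reflected rays.
For dark reflection here: 2 n t = m λ.
λ = 2 n t / m = 3620 / m nm.
m=4: 905 nm (IR); m=5: 724 nm (visible); m=6: 603 nm (visible); m=7: 517 nm (visible); m=8: 453 nm (visible); m=9: 402 nm (visible); m=10: 362 nm (UV).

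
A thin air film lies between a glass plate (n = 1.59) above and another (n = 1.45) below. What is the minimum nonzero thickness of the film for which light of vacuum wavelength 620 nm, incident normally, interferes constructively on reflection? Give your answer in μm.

Top surface (1.59 → 1.0): reflection off a lower-index medium gives no phase shift.
Ray reflecting at the bottom interface goes from n = 1.0 toward n = 1.45: a half-wave phase shift.
The two reflections differ by half a wavelength.
So the condition for constructive reflection is 2 n t = (m + ½) λ.
Minimum at m = 0: t = λ / (4 n) = 620 / (4 × 1.0) = 155 nm.

0.155 μm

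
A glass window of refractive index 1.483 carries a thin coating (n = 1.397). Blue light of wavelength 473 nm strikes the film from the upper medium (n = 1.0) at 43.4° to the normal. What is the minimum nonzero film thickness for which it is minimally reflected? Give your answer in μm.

0.0972 μm

Top surface (1.0 → 1.397): reflection off a higher-index medium gives a half-wave phase shift.
At the lower boundary (n = 1.397 to n = 1.483) the reflected ray undergoes a half-wave phase shift.
Net: no relative phase inversion (both shifts match).
So the condition for destructive reflection is 2 n t cos θ_r = (m + ½) λ.
Snell's law: 1.0 sin 43.4° = 1.397 sin θ_r → sin θ_r = 0.492, cos θ_r = 0.871.
Minimum at m = 0: t = λ / (4 n cos θ_r) = 473 / (4 × 1.397 × 0.871) = 97.2 nm.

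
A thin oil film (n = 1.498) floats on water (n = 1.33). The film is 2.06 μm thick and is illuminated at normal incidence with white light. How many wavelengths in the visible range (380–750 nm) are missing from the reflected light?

Top surface (1.0 → 1.498): reflection off a higher-index medium gives a half-wave phase shift.
Ray reflecting at the bottom interface goes from n = 1.498 toward n = 1.33: no phase shift.
Net: one phase inversion between the two reflected rays.
For weak reflection here: 2 n t = m λ.
λ = 2 n t / m = 6172 / m nm.
m=8: 771 nm (IR); m=9: 686 nm (visible); m=10: 617 nm (visible); m=11: 561 nm (visible); m=12: 514 nm (visible); m=13: 475 nm (visible); m=14: 441 nm (visible); m=15: 411 nm (visible); m=16: 386 nm (visible); m=17: 363 nm (UV).

8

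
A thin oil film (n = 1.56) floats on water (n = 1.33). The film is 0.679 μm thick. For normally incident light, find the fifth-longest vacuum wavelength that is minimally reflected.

Top surface (1.0 → 1.56): reflection off a higher-index medium gives a half-wave phase shift.
Bottom surface (1.56 → 1.33): reflection off a lower-index medium gives no phase shift.
Exactly one π shift → a net half-wave offset.
So the condition for destructive reflection is 2 n t = m λ.
λ = 2 n t / m. The fifth-longest wavelength is m = 5: λ = 2 × 1.56 × 679 / 5.00 = 424 nm.

424 nm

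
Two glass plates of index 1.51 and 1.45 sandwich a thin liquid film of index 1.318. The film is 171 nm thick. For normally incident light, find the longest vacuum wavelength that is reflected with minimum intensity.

451 nm

Top surface (1.51 → 1.318): reflection off a lower-index medium gives no phase shift.
At the lower boundary (n = 1.318 to n = 1.45) the reflected ray undergoes a half-wave phase shift.
Exactly one π shift → a net half-wave offset.
So the condition for destructive reflection is 2 n t = m λ.
λ = 2 n t / m. The longest wavelength is m = 1: λ = 2 × 1.318 × 171 / 1.00 = 451 nm.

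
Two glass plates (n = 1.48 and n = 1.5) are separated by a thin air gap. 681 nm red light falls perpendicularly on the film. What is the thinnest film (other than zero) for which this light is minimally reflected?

341 nm

Ray reflecting at the top interface goes from n = 1.48 toward n = 1.0: no phase shift.
At the lower boundary (n = 1.0 to n = 1.5) the reflected ray undergoes a half-wave phase shift.
Exactly one π shift → a net half-wave offset.
For minimum reflection here: 2 n t = m λ.
Minimum nonzero at m = 1: t = λ / (2 n) = 681 / (2 × 1.0) = 341 nm.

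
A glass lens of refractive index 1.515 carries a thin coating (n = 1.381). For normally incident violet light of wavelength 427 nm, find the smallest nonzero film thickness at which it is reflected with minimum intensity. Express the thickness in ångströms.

At the upper boundary (n = 1.0 to n = 1.381) the reflected ray undergoes a half-wave phase shift.
Ray reflecting at the bottom interface goes from n = 1.381 toward n = 1.515: a half-wave phase shift.
Net: no relative phase inversion (both shifts match).
With no net inversion, destructive interference in reflection requires 2 n t = (m + ½) λ.
Minimum at m = 0: t = λ / (4 n) = 427 / (4 × 1.381) = 77.3 nm.

773 Å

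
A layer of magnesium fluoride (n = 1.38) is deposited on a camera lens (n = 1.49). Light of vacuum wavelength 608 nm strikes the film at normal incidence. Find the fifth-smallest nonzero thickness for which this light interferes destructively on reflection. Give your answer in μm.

Top surface (1.0 → 1.38): reflection off a higher-index medium gives a half-wave phase shift.
Bottom surface (1.38 → 1.49): reflection off a higher-index medium gives a half-wave phase shift.
Net: no relative phase inversion (both shifts match).
So the condition for destructive reflection is 2 n t = (m + ½) λ.
The fifth-smallest nonzero thickness corresponds to m = 4: t = (m + ½) λ / (2 n) = 4.50 × 608 / (2 × 1.38) = 991 nm.

0.991 μm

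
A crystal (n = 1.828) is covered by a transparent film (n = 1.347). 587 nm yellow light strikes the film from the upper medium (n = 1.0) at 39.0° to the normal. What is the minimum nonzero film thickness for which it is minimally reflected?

123 nm

Ray reflecting at the top interface goes from n = 1.0 toward n = 1.347: a half-wave phase shift.
Ray reflecting at the bottom interface goes from n = 1.347 toward n = 1.828: a half-wave phase shift.
The two reflections carry the same phase change, so no net offset.
For weak reflection here: 2 n t cos θ_r = (m + ½) λ.
Snell's law: 1.0 sin 39.0° = 1.347 sin θ_r → sin θ_r = 0.467, cos θ_r = 0.884.
Minimum at m = 0: t = λ / (4 n cos θ_r) = 587 / (4 × 1.347 × 0.884) = 123 nm.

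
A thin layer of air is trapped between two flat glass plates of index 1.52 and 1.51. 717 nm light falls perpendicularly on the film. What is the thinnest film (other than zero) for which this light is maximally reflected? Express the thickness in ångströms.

Top surface (1.52 → 1.0): reflection off a lower-index medium gives no phase shift.
At the lower boundary (n = 1.0 to n = 1.51) the reflected ray undergoes a half-wave phase shift.
Net: one phase inversion between the two reflected rays.
So the condition for constructive reflection is 2 n t = (m + ½) λ.
Minimum at m = 0: t = λ / (4 n) = 717 / (4 × 1.0) = 179 nm.

1793 Å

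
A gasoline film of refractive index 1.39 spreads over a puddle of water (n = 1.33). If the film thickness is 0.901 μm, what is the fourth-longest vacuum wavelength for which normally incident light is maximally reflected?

At the upper boundary (n = 1.0 to n = 1.39) the reflected ray undergoes a half-wave phase shift.
Ray reflecting at the bottom interface goes from n = 1.39 toward n = 1.33: no phase shift.
Exactly one π shift → a net half-wave offset.
With one net inversion, constructive interference in reflection requires 2 n t = (m + ½) λ.
λ = 2 n t / (m + ½). The fourth-longest wavelength is m = 3: λ = 2 × 1.39 × 901 / 3.50 = 716 nm.

716 nm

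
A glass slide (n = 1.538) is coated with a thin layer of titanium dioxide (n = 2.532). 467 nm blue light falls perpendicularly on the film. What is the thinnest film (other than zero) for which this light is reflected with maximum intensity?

At the upper boundary (n = 1.0 to n = 2.532) the reflected ray undergoes a half-wave phase shift.
Bottom surface (2.532 → 1.538): reflection off a lower-index medium gives no phase shift.
The two reflections differ by half a wavelength.
For strong reflection here: 2 n t = (m + ½) λ.
Minimum at m = 0: t = λ / (4 n) = 467 / (4 × 2.532) = 46.1 nm.

46.1 nm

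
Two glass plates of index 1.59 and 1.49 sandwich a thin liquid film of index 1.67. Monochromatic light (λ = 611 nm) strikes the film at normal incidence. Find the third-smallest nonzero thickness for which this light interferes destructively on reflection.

549 nm

At the upper boundary (n = 1.59 to n = 1.67) the reflected ray undergoes a half-wave phase shift.
Ray reflecting at the bottom interface goes from n = 1.67 toward n = 1.49: no phase shift.
The two reflections differ by half a wavelength.
So the condition for destructive reflection is 2 n t = m λ.
The third-smallest nonzero thickness corresponds to m = 3: t = m λ / (2 n) = 3.00 × 611 / (2 × 1.67) = 549 nm.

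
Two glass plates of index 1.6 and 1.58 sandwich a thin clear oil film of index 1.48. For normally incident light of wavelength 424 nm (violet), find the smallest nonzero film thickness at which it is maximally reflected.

At the upper boundary (n = 1.6 to n = 1.48) the reflected ray undergoes no phase shift.
At the lower boundary (n = 1.48 to n = 1.58) the reflected ray undergoes a half-wave phase shift.
The two reflections differ by half a wavelength.
So the condition for constructive reflection is 2 n t = (m + ½) λ.
Minimum at m = 0: t = λ / (4 n) = 424 / (4 × 1.48) = 71.6 nm.

71.6 nm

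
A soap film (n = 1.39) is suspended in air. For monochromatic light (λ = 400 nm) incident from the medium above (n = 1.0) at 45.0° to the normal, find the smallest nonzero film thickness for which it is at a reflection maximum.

83.6 nm

Ray reflecting at the top interface goes from n = 1.0 toward n = 1.39: a half-wave phase shift.
Ray reflecting at the bottom interface goes from n = 1.39 toward n = 1.0: no phase shift.
Net: one phase inversion between the two reflected rays.
For strong reflection here: 2 n t cos θ_r = (m + ½) λ.
Snell's law: 1.0 sin 45.0° = 1.39 sin θ_r → sin θ_r = 0.509, cos θ_r = 0.861.
Minimum at m = 0: t = λ / (4 n cos θ_r) = 400 / (4 × 1.39 × 0.861) = 83.6 nm.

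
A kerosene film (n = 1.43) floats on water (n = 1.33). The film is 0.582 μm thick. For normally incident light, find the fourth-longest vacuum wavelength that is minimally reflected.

At the upper boundary (n = 1.0 to n = 1.43) the reflected ray undergoes a half-wave phase shift.
Ray reflecting at the bottom interface goes from n = 1.43 toward n = 1.33: no phase shift.
Exactly one π shift → a net half-wave offset.
So the condition for destructive reflection is 2 n t = m λ.
λ = 2 n t / m. The fourth-longest wavelength is m = 4: λ = 2 × 1.43 × 582 / 4.00 = 416 nm.

416 nm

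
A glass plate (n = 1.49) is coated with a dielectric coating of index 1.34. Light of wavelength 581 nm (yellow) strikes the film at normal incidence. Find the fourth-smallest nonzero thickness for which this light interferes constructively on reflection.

Top surface (1.0 → 1.34): reflection off a higher-index medium gives a half-wave phase shift.
At the lower boundary (n = 1.34 to n = 1.49) the reflected ray undergoes a half-wave phase shift.
Zero or two π shifts → no net half-wave offset.
So the condition for constructive reflection is 2 n t = m λ.
The fourth-smallest nonzero thickness corresponds to m = 4: t = m λ / (2 n) = 4.00 × 581 / (2 × 1.34) = 867 nm.

867 nm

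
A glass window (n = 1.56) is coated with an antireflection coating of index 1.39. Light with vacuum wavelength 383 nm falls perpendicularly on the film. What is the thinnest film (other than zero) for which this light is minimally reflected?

68.9 nm

At the upper boundary (n = 1.0 to n = 1.39) the reflected ray undergoes a half-wave phase shift.
At the lower boundary (n = 1.39 to n = 1.56) the reflected ray undergoes a half-wave phase shift.
The two reflections carry the same phase change, so no net offset.
So the condition for destructive reflection is 2 n t = (m + ½) λ.
Minimum at m = 0: t = λ / (4 n) = 383 / (4 × 1.39) = 68.9 nm.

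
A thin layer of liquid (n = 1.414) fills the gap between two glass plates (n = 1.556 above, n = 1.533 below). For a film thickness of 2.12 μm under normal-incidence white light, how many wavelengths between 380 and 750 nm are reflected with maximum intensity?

Top surface (1.556 → 1.414): reflection off a lower-index medium gives no phase shift.
Ray reflecting at the bottom interface goes from n = 1.414 toward n = 1.533: a half-wave phase shift.
Exactly one π shift → a net half-wave offset.
With one net inversion, constructive interference in reflection requires 2 n t = (m + ½) λ.
λ = 2 n t / (m + ½) = 5995 / (m + ½) nm.
m=7: 799 nm (IR); m=8: 705 nm (visible); m=9: 631 nm (visible); m=10: 571 nm (visible); m=11: 521 nm (visible); m=12: 480 nm (visible); m=13: 444 nm (visible); m=14: 413 nm (visible); m=15: 387 nm (visible); m=16: 363 nm (UV).

8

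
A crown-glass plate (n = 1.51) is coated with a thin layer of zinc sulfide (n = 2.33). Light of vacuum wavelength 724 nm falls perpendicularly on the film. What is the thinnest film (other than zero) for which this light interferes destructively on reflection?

At the upper boundary (n = 1.0 to n = 2.33) the reflected ray undergoes a half-wave phase shift.
Ray reflecting at the bottom interface goes from n = 2.33 toward n = 1.51: no phase shift.
The two reflections differ by half a wavelength.
So the condition for destructive reflection is 2 n t = m λ.
Minimum nonzero at m = 1: t = λ / (2 n) = 724 / (2 × 2.33) = 155 nm.

155 nm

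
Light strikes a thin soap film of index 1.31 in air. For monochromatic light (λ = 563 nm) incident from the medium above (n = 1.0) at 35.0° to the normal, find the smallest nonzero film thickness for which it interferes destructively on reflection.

239 nm

Top surface (1.0 → 1.31): reflection off a higher-index medium gives a half-wave phase shift.
At the lower boundary (n = 1.31 to n = 1.0) the reflected ray undergoes no phase shift.
The two reflections differ by half a wavelength.
With one net inversion, destructive interference in reflection requires 2 n t cos θ_r = m λ.
Snell's law: 1.0 sin 35.0° = 1.31 sin θ_r → sin θ_r = 0.438, cos θ_r = 0.899.
Minimum nonzero at m = 1: t = λ / (2 n cos θ_r) = 563 / (2 × 1.31 × 0.899) = 239 nm.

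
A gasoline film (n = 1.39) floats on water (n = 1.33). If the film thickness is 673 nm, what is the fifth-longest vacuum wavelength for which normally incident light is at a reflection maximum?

At the upper boundary (n = 1.0 to n = 1.39) the reflected ray undergoes a half-wave phase shift.
Bottom surface (1.39 → 1.33): reflection off a lower-index medium gives no phase shift.
Net: one phase inversion between the two reflected rays.
With one net inversion, constructive interference in reflection requires 2 n t = (m + ½) λ.
λ = 2 n t / (m + ½). The fifth-longest wavelength is m = 4: λ = 2 × 1.39 × 673 / 4.50 = 416 nm.

416 nm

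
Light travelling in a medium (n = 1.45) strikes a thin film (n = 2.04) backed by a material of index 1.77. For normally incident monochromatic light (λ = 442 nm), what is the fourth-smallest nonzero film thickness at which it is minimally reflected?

433 nm

Top surface (1.45 → 2.04): reflection off a higher-index medium gives a half-wave phase shift.
At the lower boundary (n = 2.04 to n = 1.77) the reflected ray undergoes no phase shift.
Exactly one π shift → a net half-wave offset.
With one net inversion, destructive interference in reflection requires 2 n t = m λ.
The fourth-smallest nonzero thickness corresponds to m = 4: t = m λ / (2 n) = 4.00 × 442 / (2 × 2.04) = 433 nm.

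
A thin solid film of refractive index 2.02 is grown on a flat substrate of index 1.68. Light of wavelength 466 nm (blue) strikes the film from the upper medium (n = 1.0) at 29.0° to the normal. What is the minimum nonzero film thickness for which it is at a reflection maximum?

At the upper boundary (n = 1.0 to n = 2.02) the reflected ray undergoes a half-wave phase shift.
At the lower boundary (n = 2.02 to n = 1.68) the reflected ray undergoes no phase shift.
Exactly one π shift → a net half-wave offset.
For maximum reflection here: 2 n t cos θ_r = (m + ½) λ.
Snell's law: 1.0 sin 29.0° = 2.02 sin θ_r → sin θ_r = 0.240, cos θ_r = 0.971.
Minimum at m = 0: t = λ / (4 n cos θ_r) = 466 / (4 × 2.02 × 0.971) = 59.4 nm.

59.4 nm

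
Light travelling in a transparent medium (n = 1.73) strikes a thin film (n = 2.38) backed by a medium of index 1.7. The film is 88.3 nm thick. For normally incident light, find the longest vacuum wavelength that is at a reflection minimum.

420 nm

Top surface (1.73 → 2.38): reflection off a higher-index medium gives a half-wave phase shift.
Ray reflecting at the bottom interface goes from n = 2.38 toward n = 1.7: no phase shift.
Net: one phase inversion between the two reflected rays.
For weak reflection here: 2 n t = m λ.
λ = 2 n t / m. The longest wavelength is m = 1: λ = 2 × 2.38 × 88.3 / 1.00 = 420 nm.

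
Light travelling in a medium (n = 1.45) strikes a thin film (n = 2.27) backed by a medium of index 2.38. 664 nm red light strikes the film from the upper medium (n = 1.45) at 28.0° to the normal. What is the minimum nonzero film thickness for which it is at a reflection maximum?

153 nm

Top surface (1.45 → 2.27): reflection off a higher-index medium gives a half-wave phase shift.
At the lower boundary (n = 2.27 to n = 2.38) the reflected ray undergoes a half-wave phase shift.
The two reflections carry the same phase change, so no net offset.
For strong reflection here: 2 n t cos θ_r = m λ.
Snell's law: 1.45 sin 28.0° = 2.27 sin θ_r → sin θ_r = 0.300, cos θ_r = 0.954.
Minimum nonzero at m = 1: t = λ / (2 n cos θ_r) = 664 / (2 × 2.27 × 0.954) = 153 nm.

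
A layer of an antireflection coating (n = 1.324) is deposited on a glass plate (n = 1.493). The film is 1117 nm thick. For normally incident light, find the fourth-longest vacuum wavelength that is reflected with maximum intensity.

At the upper boundary (n = 1.0 to n = 1.324) the reflected ray undergoes a half-wave phase shift.
Bottom surface (1.324 → 1.493): reflection off a higher-index medium gives a half-wave phase shift.
The two reflections carry the same phase change, so no net offset.
With no net inversion, constructive interference in reflection requires 2 n t = m λ.
λ = 2 n t / m. The fourth-longest wavelength is m = 4: λ = 2 × 1.324 × 1117 / 4.00 = 739 nm.

739 nm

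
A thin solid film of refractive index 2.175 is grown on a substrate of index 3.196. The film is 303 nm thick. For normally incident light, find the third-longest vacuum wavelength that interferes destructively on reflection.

Ray reflecting at the top interface goes from n = 1.0 toward n = 2.175: a half-wave phase shift.
Ray reflecting at the bottom interface goes from n = 2.175 toward n = 3.196: a half-wave phase shift.
Net: no relative phase inversion (both shifts match).
So the condition for destructive reflection is 2 n t = (m + ½) λ.
λ = 2 n t / (m + ½). The third-longest wavelength is m = 2: λ = 2 × 2.175 × 303 / 2.50 = 527 nm.

527 nm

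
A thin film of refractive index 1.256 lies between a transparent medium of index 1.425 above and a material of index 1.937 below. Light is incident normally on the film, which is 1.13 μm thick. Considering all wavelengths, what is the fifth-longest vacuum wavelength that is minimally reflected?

At the upper boundary (n = 1.425 to n = 1.256) the reflected ray undergoes no phase shift.
Ray reflecting at the bottom interface goes from n = 1.256 toward n = 1.937: a half-wave phase shift.
The two reflections differ by half a wavelength.
With one net inversion, destructive interference in reflection requires 2 n t = m λ.
λ = 2 n t / m. The fifth-longest wavelength is m = 5: λ = 2 × 1.256 × 1130 / 5.00 = 568 nm.

568 nm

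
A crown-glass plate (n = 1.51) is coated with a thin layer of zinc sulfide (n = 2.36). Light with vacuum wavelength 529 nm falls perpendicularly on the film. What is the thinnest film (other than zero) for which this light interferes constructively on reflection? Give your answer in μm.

0.0560 μm

Top surface (1.0 → 2.36): reflection off a higher-index medium gives a half-wave phase shift.
Ray reflecting at the bottom interface goes from n = 2.36 toward n = 1.51: no phase shift.
Exactly one π shift → a net half-wave offset.
For maximum reflection here: 2 n t = (m + ½) λ.
Minimum at m = 0: t = λ / (4 n) = 529 / (4 × 2.36) = 56.0 nm.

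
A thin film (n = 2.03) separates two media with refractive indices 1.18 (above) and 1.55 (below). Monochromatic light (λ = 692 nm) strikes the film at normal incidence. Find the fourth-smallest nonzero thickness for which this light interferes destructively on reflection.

At the upper boundary (n = 1.18 to n = 2.03) the reflected ray undergoes a half-wave phase shift.
Ray reflecting at the bottom interface goes from n = 2.03 toward n = 1.55: no phase shift.
Exactly one π shift → a net half-wave offset.
With one net inversion, destructive interference in reflection requires 2 n t = m λ.
The fourth-smallest nonzero thickness corresponds to m = 4: t = m λ / (2 n) = 4.00 × 692 / (2 × 2.03) = 682 nm.

682 nm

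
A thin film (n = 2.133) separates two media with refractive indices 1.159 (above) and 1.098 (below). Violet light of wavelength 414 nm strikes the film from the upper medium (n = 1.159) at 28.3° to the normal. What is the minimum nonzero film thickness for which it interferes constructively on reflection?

50.2 nm

Top surface (1.159 → 2.133): reflection off a higher-index medium gives a half-wave phase shift.
Bottom surface (2.133 → 1.098): reflection off a lower-index medium gives no phase shift.
The two reflections differ by half a wavelength.
So the condition for constructive reflection is 2 n t cos θ_r = (m + ½) λ.
Snell's law: 1.159 sin 28.3° = 2.133 sin θ_r → sin θ_r = 0.258, cos θ_r = 0.966.
Minimum at m = 0: t = λ / (4 n cos θ_r) = 414 / (4 × 2.133 × 0.966) = 50.2 nm.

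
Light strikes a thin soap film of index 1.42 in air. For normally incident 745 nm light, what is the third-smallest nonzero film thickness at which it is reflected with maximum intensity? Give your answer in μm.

Top surface (1.0 → 1.42): reflection off a higher-index medium gives a half-wave phase shift.
Ray reflecting at the bottom interface goes from n = 1.42 toward n = 1.0: no phase shift.
The two reflections differ by half a wavelength.
With one net inversion, constructive interference in reflection requires 2 n t = (m + ½) λ.
The third-smallest nonzero thickness corresponds to m = 2: t = (m + ½) λ / (2 n) = 2.50 × 745 / (2 × 1.42) = 656 nm.

0.656 μm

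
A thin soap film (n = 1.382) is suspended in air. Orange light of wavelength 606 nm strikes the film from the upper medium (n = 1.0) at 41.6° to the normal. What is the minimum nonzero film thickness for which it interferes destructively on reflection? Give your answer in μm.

At the upper boundary (n = 1.0 to n = 1.382) the reflected ray undergoes a half-wave phase shift.
Bottom surface (1.382 → 1.0): reflection off a lower-index medium gives no phase shift.
Net: one phase inversion between the two reflected rays.
So the condition for destructive reflection is 2 n t cos θ_r = m λ.
Snell's law: 1.0 sin 41.6° = 1.382 sin θ_r → sin θ_r = 0.480, cos θ_r = 0.877.
Minimum nonzero at m = 1: t = λ / (2 n cos θ_r) = 606 / (2 × 1.382 × 0.877) = 250 nm.

0.250 μm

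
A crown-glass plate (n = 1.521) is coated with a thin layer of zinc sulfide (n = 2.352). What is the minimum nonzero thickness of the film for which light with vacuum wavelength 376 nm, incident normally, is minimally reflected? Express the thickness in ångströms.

799 Å

At the upper boundary (n = 1.0 to n = 2.352) the reflected ray undergoes a half-wave phase shift.
Ray reflecting at the bottom interface goes from n = 2.352 toward n = 1.521: no phase shift.
Net: one phase inversion between the two reflected rays.
With one net inversion, destructive interference in reflection requires 2 n t = m λ.
Minimum nonzero at m = 1: t = λ / (2 n) = 376 / (2 × 2.352) = 79.9 nm.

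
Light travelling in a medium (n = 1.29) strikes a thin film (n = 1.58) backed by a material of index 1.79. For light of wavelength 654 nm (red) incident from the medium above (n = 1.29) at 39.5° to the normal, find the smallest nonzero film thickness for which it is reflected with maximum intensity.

Ray reflecting at the top interface goes from n = 1.29 toward n = 1.58: a half-wave phase shift.
Bottom surface (1.58 → 1.79): reflection off a higher-index medium gives a half-wave phase shift.
Zero or two π shifts → no net half-wave offset.
With no net inversion, constructive interference in reflection requires 2 n t cos θ_r = m λ.
Snell's law: 1.29 sin 39.5° = 1.58 sin θ_r → sin θ_r = 0.519, cos θ_r = 0.855.
Minimum nonzero at m = 1: t = λ / (2 n cos θ_r) = 654 / (2 × 1.58 × 0.855) = 242 nm.

242 nm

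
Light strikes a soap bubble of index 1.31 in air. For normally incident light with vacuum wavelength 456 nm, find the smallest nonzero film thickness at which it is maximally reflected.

87.0 nm

At the upper boundary (n = 1.0 to n = 1.31) the reflected ray undergoes a half-wave phase shift.
Ray reflecting at the bottom interface goes from n = 1.31 toward n = 1.0: no phase shift.
Exactly one π shift → a net half-wave offset.
With one net inversion, constructive interference in reflection requires 2 n t = (m + ½) λ.
Minimum at m = 0: t = λ / (4 n) = 456 / (4 × 1.31) = 87.0 nm.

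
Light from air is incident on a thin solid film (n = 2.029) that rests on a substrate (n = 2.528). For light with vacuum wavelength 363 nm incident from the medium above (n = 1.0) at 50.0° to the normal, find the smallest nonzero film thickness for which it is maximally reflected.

Ray reflecting at the top interface goes from n = 1.0 toward n = 2.029: a half-wave phase shift.
Bottom surface (2.029 → 2.528): reflection off a higher-index medium gives a half-wave phase shift.
The two reflections carry the same phase change, so no net offset.
For bright reflection here: 2 n t cos θ_r = m λ.
Snell's law: 1.0 sin 50.0° = 2.029 sin θ_r → sin θ_r = 0.378, cos θ_r = 0.926.
Minimum nonzero at m = 1: t = λ / (2 n cos θ_r) = 363 / (2 × 2.029 × 0.926) = 96.6 nm.

96.6 nm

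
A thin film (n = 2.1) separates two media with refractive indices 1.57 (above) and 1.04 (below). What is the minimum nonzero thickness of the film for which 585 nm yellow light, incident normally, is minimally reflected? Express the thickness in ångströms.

1393 Å

Top surface (1.57 → 2.1): reflection off a higher-index medium gives a half-wave phase shift.
Ray reflecting at the bottom interface goes from n = 2.1 toward n = 1.04: no phase shift.
Exactly one π shift → a net half-wave offset.
So the condition for destructive reflection is 2 n t = m λ.
Minimum nonzero at m = 1: t = λ / (2 n) = 585 / (2 × 2.1) = 139 nm.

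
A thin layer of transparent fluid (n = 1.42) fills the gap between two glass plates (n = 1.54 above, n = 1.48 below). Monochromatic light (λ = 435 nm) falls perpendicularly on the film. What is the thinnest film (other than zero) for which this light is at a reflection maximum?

Ray reflecting at the top interface goes from n = 1.54 toward n = 1.42: no phase shift.
Ray reflecting at the bottom interface goes from n = 1.42 toward n = 1.48: a half-wave phase shift.
Exactly one π shift → a net half-wave offset.
For maximum reflection here: 2 n t = (m + ½) λ.
Minimum at m = 0: t = λ / (4 n) = 435 / (4 × 1.42) = 76.6 nm.

76.6 nm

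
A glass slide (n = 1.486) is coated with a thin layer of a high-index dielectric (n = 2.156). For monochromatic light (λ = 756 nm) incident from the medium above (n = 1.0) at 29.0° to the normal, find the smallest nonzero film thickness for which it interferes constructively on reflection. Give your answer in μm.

0.0900 μm

Ray reflecting at the top interface goes from n = 1.0 toward n = 2.156: a half-wave phase shift.
Ray reflecting at the bottom interface goes from n = 2.156 toward n = 1.486: no phase shift.
Exactly one π shift → a net half-wave offset.
So the condition for constructive reflection is 2 n t cos θ_r = (m + ½) λ.
Snell's law: 1.0 sin 29.0° = 2.156 sin θ_r → sin θ_r = 0.225, cos θ_r = 0.974.
Minimum at m = 0: t = λ / (4 n cos θ_r) = 756 / (4 × 2.156 × 0.974) = 90.0 nm.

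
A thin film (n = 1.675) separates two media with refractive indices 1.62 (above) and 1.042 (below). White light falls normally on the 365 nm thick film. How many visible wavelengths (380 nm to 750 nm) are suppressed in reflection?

Top surface (1.62 → 1.675): reflection off a higher-index medium gives a half-wave phase shift.
Bottom surface (1.675 → 1.042): reflection off a lower-index medium gives no phase shift.
The two reflections differ by half a wavelength.
For minimum reflection here: 2 n t = m λ.
λ = 2 n t / m = 1223 / m nm.
m=1: 1223 nm (IR); m=2: 611 nm (visible); m=3: 408 nm (visible); m=4: 306 nm (UV).

2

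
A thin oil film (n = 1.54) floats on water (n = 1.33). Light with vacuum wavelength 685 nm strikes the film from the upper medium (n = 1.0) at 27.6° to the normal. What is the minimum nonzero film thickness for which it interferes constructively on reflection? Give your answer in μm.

Top surface (1.0 → 1.54): reflection off a higher-index medium gives a half-wave phase shift.
At the lower boundary (n = 1.54 to n = 1.33) the reflected ray undergoes no phase shift.
The two reflections differ by half a wavelength.
So the condition for constructive reflection is 2 n t cos θ_r = (m + ½) λ.
Snell's law: 1.0 sin 27.6° = 1.54 sin θ_r → sin θ_r = 0.301, cos θ_r = 0.954.
Minimum at m = 0: t = λ / (4 n cos θ_r) = 685 / (4 × 1.54 × 0.954) = 117 nm.

0.117 μm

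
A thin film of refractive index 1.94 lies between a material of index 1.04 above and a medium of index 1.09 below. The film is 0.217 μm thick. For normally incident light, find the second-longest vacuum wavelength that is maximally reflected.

Ray reflecting at the top interface goes from n = 1.04 toward n = 1.94: a half-wave phase shift.
Ray reflecting at the bottom interface goes from n = 1.94 toward n = 1.09: no phase shift.
Net: one phase inversion between the two reflected rays.
So the condition for constructive reflection is 2 n t = (m + ½) λ.
λ = 2 n t / (m + ½). The second-longest wavelength is m = 1: λ = 2 × 1.94 × 217 / 1.50 = 561 nm.

561 nm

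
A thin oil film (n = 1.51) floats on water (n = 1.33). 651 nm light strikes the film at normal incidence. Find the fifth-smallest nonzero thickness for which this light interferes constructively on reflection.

970 nm

Top surface (1.0 → 1.51): reflection off a higher-index medium gives a half-wave phase shift.
Ray reflecting at the bottom interface goes from n = 1.51 toward n = 1.33: no phase shift.
Exactly one π shift → a net half-wave offset.
With one net inversion, constructive interference in reflection requires 2 n t = (m + ½) λ.
The fifth-smallest nonzero thickness corresponds to m = 4: t = (m + ½) λ / (2 n) = 4.50 × 651 / (2 × 1.51) = 970 nm.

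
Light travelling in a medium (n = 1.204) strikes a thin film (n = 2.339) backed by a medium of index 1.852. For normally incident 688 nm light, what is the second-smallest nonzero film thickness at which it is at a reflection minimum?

294 nm

Top surface (1.204 → 2.339): reflection off a higher-index medium gives a half-wave phase shift.
Ray reflecting at the bottom interface goes from n = 2.339 toward n = 1.852: no phase shift.
Exactly one π shift → a net half-wave offset.
With one net inversion, destructive interference in reflection requires 2 n t = m λ.
The second-smallest nonzero thickness corresponds to m = 2: t = m λ / (2 n) = 2.00 × 688 / (2 × 2.339) = 294 nm.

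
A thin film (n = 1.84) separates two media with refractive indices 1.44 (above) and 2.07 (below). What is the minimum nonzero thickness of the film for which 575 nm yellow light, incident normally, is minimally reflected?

78.1 nm

Top surface (1.44 → 1.84): reflection off a higher-index medium gives a half-wave phase shift.
Bottom surface (1.84 → 2.07): reflection off a higher-index medium gives a half-wave phase shift.
The two reflections carry the same phase change, so no net offset.
For weak reflection here: 2 n t = (m + ½) λ.
Minimum at m = 0: t = λ / (4 n) = 575 / (4 × 1.84) = 78.1 nm.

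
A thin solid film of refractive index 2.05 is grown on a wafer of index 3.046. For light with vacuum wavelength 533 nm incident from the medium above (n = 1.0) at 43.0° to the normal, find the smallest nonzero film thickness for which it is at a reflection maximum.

138 nm

Ray reflecting at the top interface goes from n = 1.0 toward n = 2.05: a half-wave phase shift.
At the lower boundary (n = 2.05 to n = 3.046) the reflected ray undergoes a half-wave phase shift.
Zero or two π shifts → no net half-wave offset.
So the condition for constructive reflection is 2 n t cos θ_r = m λ.
Snell's law: 1.0 sin 43.0° = 2.05 sin θ_r → sin θ_r = 0.333, cos θ_r = 0.943.
Minimum nonzero at m = 1: t = λ / (2 n cos θ_r) = 533 / (2 × 2.05 × 0.943) = 138 nm.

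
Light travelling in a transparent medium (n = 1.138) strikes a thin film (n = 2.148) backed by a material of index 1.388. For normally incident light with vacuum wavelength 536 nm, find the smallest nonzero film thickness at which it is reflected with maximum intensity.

62.4 nm

At the upper boundary (n = 1.138 to n = 2.148) the reflected ray undergoes a half-wave phase shift.
Bottom surface (2.148 → 1.388): reflection off a lower-index medium gives no phase shift.
Net: one phase inversion between the two reflected rays.
With one net inversion, constructive interference in reflection requires 2 n t = (m + ½) λ.
Minimum at m = 0: t = λ / (4 n) = 536 / (4 × 2.148) = 62.4 nm.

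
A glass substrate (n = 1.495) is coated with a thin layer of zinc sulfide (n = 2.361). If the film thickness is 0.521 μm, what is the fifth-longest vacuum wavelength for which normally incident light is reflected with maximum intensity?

547 nm

Top surface (1.0 → 2.361): reflection off a higher-index medium gives a half-wave phase shift.
Bottom surface (2.361 → 1.495): reflection off a lower-index medium gives no phase shift.
Exactly one π shift → a net half-wave offset.
So the condition for constructive reflection is 2 n t = (m + ½) λ.
λ = 2 n t / (m + ½). The fifth-longest wavelength is m = 4: λ = 2 × 2.361 × 521 / 4.50 = 547 nm.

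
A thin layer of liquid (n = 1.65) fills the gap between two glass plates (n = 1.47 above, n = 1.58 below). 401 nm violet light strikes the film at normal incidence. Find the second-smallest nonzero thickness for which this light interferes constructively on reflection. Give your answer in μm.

0.182 μm

Ray reflecting at the top interface goes from n = 1.47 toward n = 1.65: a half-wave phase shift.
Ray reflecting at the bottom interface goes from n = 1.65 toward n = 1.58: no phase shift.
Net: one phase inversion between the two reflected rays.
With one net inversion, constructive interference in reflection requires 2 n t = (m + ½) λ.
The second-smallest nonzero thickness corresponds to m = 1: t = (m + ½) λ / (2 n) = 1.50 × 401 / (2 × 1.65) = 182 nm.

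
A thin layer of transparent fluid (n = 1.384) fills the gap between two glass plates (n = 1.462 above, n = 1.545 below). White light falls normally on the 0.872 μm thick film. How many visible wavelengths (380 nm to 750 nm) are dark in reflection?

Top surface (1.462 → 1.384): reflection off a lower-index medium gives no phase shift.
At the lower boundary (n = 1.384 to n = 1.545) the reflected ray undergoes a half-wave phase shift.
The two reflections differ by half a wavelength.
So the condition for destructive reflection is 2 n t = m λ.
λ = 2 n t / m = 2414 / m nm.
m=3: 805 nm (IR); m=4: 603 nm (visible); m=5: 483 nm (visible); m=6: 402 nm (visible); m=7: 345 nm (UV).

3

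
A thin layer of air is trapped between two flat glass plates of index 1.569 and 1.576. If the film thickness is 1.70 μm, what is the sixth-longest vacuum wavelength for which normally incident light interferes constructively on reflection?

618 nm

Ray reflecting at the top interface goes from n = 1.569 toward n = 1.0: no phase shift.
At the lower boundary (n = 1.0 to n = 1.576) the reflected ray undergoes a half-wave phase shift.
The two reflections differ by half a wavelength.
So the condition for constructive reflection is 2 n t = (m + ½) λ.
λ = 2 n t / (m + ½). The sixth-longest wavelength is m = 5: λ = 2 × 1.0 × 1700 / 5.50 = 618 nm.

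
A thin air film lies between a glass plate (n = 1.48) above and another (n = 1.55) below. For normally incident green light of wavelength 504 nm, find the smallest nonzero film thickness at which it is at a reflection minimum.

252 nm

Top surface (1.48 → 1.0): reflection off a lower-index medium gives no phase shift.
Ray reflecting at the bottom interface goes from n = 1.0 toward n = 1.55: a half-wave phase shift.
The two reflections differ by half a wavelength.
With one net inversion, destructive interference in reflection requires 2 n t = m λ.
Minimum nonzero at m = 1: t = λ / (2 n) = 504 / (2 × 1.0) = 252 nm.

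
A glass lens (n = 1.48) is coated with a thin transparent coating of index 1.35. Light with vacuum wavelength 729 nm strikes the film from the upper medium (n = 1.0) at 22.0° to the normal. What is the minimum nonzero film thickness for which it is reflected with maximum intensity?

281 nm

Top surface (1.0 → 1.35): reflection off a higher-index medium gives a half-wave phase shift.
Bottom surface (1.35 → 1.48): reflection off a higher-index medium gives a half-wave phase shift.
Net: no relative phase inversion (both shifts match).
For maximum reflection here: 2 n t cos θ_r = m λ.
Snell's law: 1.0 sin 22.0° = 1.35 sin θ_r → sin θ_r = 0.277, cos θ_r = 0.961.
Minimum nonzero at m = 1: t = λ / (2 n cos θ_r) = 729 / (2 × 1.35 × 0.961) = 281 nm.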